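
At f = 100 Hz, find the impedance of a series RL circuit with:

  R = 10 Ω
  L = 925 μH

Step 1 — Angular frequency: ω = 2π·f = 2π·100 = 628.3 rad/s.
Step 2 — Component impedances:
  R: Z = R = 10 Ω
  L: Z = jωL = j·628.3·0.000925 = 0 + j0.5812 Ω
Step 3 — Series combination: Z_total = R + L = 10 + j0.5812 Ω = 10.02∠3.3° Ω.

Z = 10 + j0.5812 Ω = 10.02∠3.3° Ω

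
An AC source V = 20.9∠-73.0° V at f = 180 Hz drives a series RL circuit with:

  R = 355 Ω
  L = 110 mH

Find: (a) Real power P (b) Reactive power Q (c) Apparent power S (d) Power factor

Step 1 — Angular frequency: ω = 2π·f = 2π·180 = 1131 rad/s.
Step 2 — Component impedances:
  R: Z = R = 355 Ω
  L: Z = jωL = j·1131·0.11 = 0 + j124.4 Ω
Step 3 — Series combination: Z_total = R + L = 355 + j124.4 Ω = 376.2∠19.3° Ω.
Step 4 — Source phasor: V = 20.9∠-73.0° V = 6.111 - j19.99 V.
Step 5 — Current: I = V / Z = -0.002242 - j0.05552 A = 0.05556∠-92.3° A.
Step 6 — Complex power: S = V·I* = 1.096 + j0.384 VA.
Step 7 — Real power: P = Re(S) = 1.096 W.
Step 8 — Reactive power: Q = Im(S) = 0.384 VAR.
Step 9 — Apparent power: |S| = 1.161 VA.
Step 10 — Power factor: PF = P/|S| = 0.9437 (lagging).

(a) P = 1.096 W  (b) Q = 0.384 VAR  (c) S = 1.161 VA  (d) PF = 0.9437 (lagging)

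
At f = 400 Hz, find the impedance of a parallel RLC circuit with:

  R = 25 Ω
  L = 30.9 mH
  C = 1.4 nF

Step 1 — Angular frequency: ω = 2π·f = 2π·400 = 2513 rad/s.
Step 2 — Component impedances:
  R: Z = R = 25 Ω
  L: Z = jωL = j·2513·0.0309 = 0 + j77.66 Ω
  C: Z = 1/(jωC) = -j/(ω·C) = 0 - j2.842e+05 Ω
Step 3 — Parallel combination: 1/Z_total = 1/R + 1/L + 1/C; Z_total = 22.65 + j7.291 Ω = 23.8∠17.8° Ω.

Z = 22.65 + j7.291 Ω = 23.8∠17.8° Ω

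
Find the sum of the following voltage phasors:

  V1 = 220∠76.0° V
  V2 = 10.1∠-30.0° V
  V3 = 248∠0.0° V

Step 1 — Convert each phasor to rectangular form:
  V1 = 220·(cos(76.0°) + j·sin(76.0°)) = 53.22 + j213.5 V
  V2 = 10.1·(cos(-30.0°) + j·sin(-30.0°)) = 8.747 - j5.05 V
  V3 = 248·(cos(0.0°) + j·sin(0.0°)) = 248 V
Step 2 — Sum components: V_total = 310 + j208.4 V.
Step 3 — Convert to polar: |V_total| = 373.5 V, ∠V_total = 33.9°.

V_total = 373.5∠33.9° V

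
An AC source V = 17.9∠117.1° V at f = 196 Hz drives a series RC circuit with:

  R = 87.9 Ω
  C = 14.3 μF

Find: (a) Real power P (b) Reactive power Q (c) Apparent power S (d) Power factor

Step 1 — Angular frequency: ω = 2π·f = 2π·196 = 1232 rad/s.
Step 2 — Component impedances:
  R: Z = R = 87.9 Ω
  C: Z = 1/(jωC) = -j/(ω·C) = 0 - j56.78 Ω
Step 3 — Series combination: Z_total = R + C = 87.9 - j56.78 Ω = 104.6∠-32.9° Ω.
Step 4 — Source phasor: V = 17.9∠117.1° V = -8.154 + j15.93 V.
Step 5 — Current: I = V / Z = -0.1481 + j0.08562 A = 0.1711∠150.0° A.
Step 6 — Complex power: S = V·I* = 2.572 - j1.661 VA.
Step 7 — Real power: P = Re(S) = 2.572 W.
Step 8 — Reactive power: Q = Im(S) = -1.661 VAR.
Step 9 — Apparent power: |S| = 3.062 VA.
Step 10 — Power factor: PF = P/|S| = 0.84 (leading).

(a) P = 2.572 W  (b) Q = -1.661 VAR  (c) S = 3.062 VA  (d) PF = 0.84 (leading)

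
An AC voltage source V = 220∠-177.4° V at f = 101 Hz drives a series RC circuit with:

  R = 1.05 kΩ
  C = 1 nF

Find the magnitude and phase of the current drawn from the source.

Step 1 — Angular frequency: ω = 2π·f = 2π·101 = 634.6 rad/s.
Step 2 — Component impedances:
  R: Z = R = 1050 Ω
  C: Z = 1/(jωC) = -j/(ω·C) = 0 - j1.576e+06 Ω
Step 3 — Series combination: Z_total = R + C = 1050 - j1.576e+06 Ω = 1.576e+06∠-90.0° Ω.
Step 4 — Source phasor: V = 220∠-177.4° V = -219.8 - j9.98 V.
Step 5 — Ohm's law: I = V / Z_total = (-219.8 - j9.98) / (1050 - j1.576e+06) = 6.24e-06 - j0.0001395 A.
Step 6 — Convert to polar: |I| = 0.0001396 A, ∠I = -87.4°.

I = 0.0001396∠-87.4° A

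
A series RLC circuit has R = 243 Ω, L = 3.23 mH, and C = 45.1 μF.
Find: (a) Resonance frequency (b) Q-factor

Step 1 — Resonance condition Im(Z)=0 gives ω₀ = 1/√(LC).
Step 2 — ω₀ = 1/√(0.00323·4.51e-05) = 2620 rad/s.
Step 3 — f₀ = ω₀/(2π) = 417 Hz.
Step 4 — Series Q: Q = ω₀L/R = 2620·0.00323/243 = 0.03483.

(a) f₀ = 417 Hz  (b) Q = 0.03483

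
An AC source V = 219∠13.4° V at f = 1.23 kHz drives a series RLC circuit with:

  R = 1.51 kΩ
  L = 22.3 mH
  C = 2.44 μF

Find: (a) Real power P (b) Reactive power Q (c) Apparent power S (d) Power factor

Step 1 — Angular frequency: ω = 2π·f = 2π·1230 = 7728 rad/s.
Step 2 — Component impedances:
  R: Z = R = 1510 Ω
  L: Z = jωL = j·7728·0.0223 = 0 + j172.3 Ω
  C: Z = 1/(jωC) = -j/(ω·C) = 0 - j53.03 Ω
Step 3 — Series combination: Z_total = R + L + C = 1510 + j119.3 Ω = 1515∠4.5° Ω.
Step 4 — Source phasor: V = 219∠13.4° V = 213 + j50.75 V.
Step 5 — Current: I = V / Z = 0.1428 + j0.02232 A = 0.1446∠8.9° A.
Step 6 — Complex power: S = V·I* = 31.57 + j2.494 VA.
Step 7 — Real power: P = Re(S) = 31.57 W.
Step 8 — Reactive power: Q = Im(S) = 2.494 VAR.
Step 9 — Apparent power: |S| = 31.66 VA.
Step 10 — Power factor: PF = P/|S| = 0.9969 (lagging).

(a) P = 31.57 W  (b) Q = 2.494 VAR  (c) S = 31.66 VA  (d) PF = 0.9969 (lagging)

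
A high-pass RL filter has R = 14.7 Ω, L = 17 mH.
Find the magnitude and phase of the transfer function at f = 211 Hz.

Step 1 — Angular frequency: ω = 2π·211 = 1326 rad/s.
Step 2 — Transfer function: H(jω) = jωL/(R + jωL).
Step 3 — Numerator jωL = j·22.54; denominator R + jωL = 14.7 + j22.54.
Step 4 — H = 0.7016 + j0.4576.
Step 5 — Magnitude: |H| = 0.8376 (-1.5 dB); phase: φ = 33.1°.

|H| = 0.8376 (-1.5 dB), φ = 33.1°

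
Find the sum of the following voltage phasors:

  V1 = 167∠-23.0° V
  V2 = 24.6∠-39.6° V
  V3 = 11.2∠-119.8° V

Step 1 — Convert each phasor to rectangular form:
  V1 = 167·(cos(-23.0°) + j·sin(-23.0°)) = 153.7 - j65.25 V
  V2 = 24.6·(cos(-39.6°) + j·sin(-39.6°)) = 18.95 - j15.68 V
  V3 = 11.2·(cos(-119.8°) + j·sin(-119.8°)) = -5.566 - j9.719 V
Step 2 — Sum components: V_total = 167.1 - j90.65 V.
Step 3 — Convert to polar: |V_total| = 190.1 V, ∠V_total = -28.5°.

V_total = 190.1∠-28.5° V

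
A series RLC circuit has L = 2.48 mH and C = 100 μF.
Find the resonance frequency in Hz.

Step 1 — Resonance condition Im(Z)=0 gives ω₀ = 1/√(LC).
Step 2 — ω₀ = 1/√(0.00248·0.0001) = 2008 rad/s.
Step 3 — f₀ = ω₀/(2π) = 319.6 Hz.

f₀ = 319.6 Hz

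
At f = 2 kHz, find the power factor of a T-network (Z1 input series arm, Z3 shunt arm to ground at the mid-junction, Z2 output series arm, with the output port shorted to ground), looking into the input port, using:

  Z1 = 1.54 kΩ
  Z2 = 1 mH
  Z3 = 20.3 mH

Step 1 — Angular frequency: ω = 2π·f = 2π·2000 = 1.257e+04 rad/s.
Step 2 — Component impedances:
  Z1: Z = R = 1540 Ω
  Z2: Z = jωL = j·1.257e+04·0.001 = 0 + j12.57 Ω
  Z3: Z = jωL = j·1.257e+04·0.0203 = 0 + j255.1 Ω
Step 3 — With the output port shorted to ground, the output series arm Z2 runs from the junction to ground; the shunt arm Z3 also runs from the junction to ground. They appear in parallel: Z3 || Z2 = 0 + j11.98 Ω.
Step 4 — Series with input arm Z1: Z_in = Z1 + (Z3 || Z2) = 1540 + j11.98 Ω = 1540∠0.4° Ω.
Step 5 — Power factor: PF = cos(φ) = Re(Z)/|Z| = 1540/1540 = 1.
Step 6 — Type: Im(Z) = 11.98 ⇒ lagging (phase φ = 0.4°).

PF = 1 (lagging, φ = 0.4°)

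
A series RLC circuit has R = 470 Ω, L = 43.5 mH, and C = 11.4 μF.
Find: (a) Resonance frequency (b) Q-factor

Step 1 — Resonance condition Im(Z)=0 gives ω₀ = 1/√(LC).
Step 2 — ω₀ = 1/√(0.0435·1.14e-05) = 1420 rad/s.
Step 3 — f₀ = ω₀/(2π) = 226 Hz.
Step 4 — Series Q: Q = ω₀L/R = 1420·0.0435/470 = 0.1314.

(a) f₀ = 226 Hz  (b) Q = 0.1314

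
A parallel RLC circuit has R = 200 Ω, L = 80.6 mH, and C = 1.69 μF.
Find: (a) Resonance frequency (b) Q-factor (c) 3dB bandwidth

Step 1 — Resonance: ω₀ = 1/√(LC) = 1/√(0.0806·1.69e-06) = 2709 rad/s.
Step 2 — f₀ = ω₀/(2π) = 431.2 Hz.
Step 3 — Parallel Q: Q = R/(ω₀L) = 200/(2709·0.0806) = 0.9158.
Step 4 — Bandwidth: Δω = ω₀/Q = 2959 rad/s; BW = Δω/(2π) = 470.9 Hz.

(a) f₀ = 431.2 Hz  (b) Q = 0.9158  (c) BW = 470.9 Hz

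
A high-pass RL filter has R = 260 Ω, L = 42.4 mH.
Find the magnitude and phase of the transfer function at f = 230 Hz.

Step 1 — Angular frequency: ω = 2π·230 = 1445 rad/s.
Step 2 — Transfer function: H(jω) = jωL/(R + jωL).
Step 3 — Numerator jωL = j·61.27; denominator R + jωL = 260 + j61.27.
Step 4 — H = 0.05262 + j0.2233.
Step 5 — Magnitude: |H| = 0.2294 (-12.8 dB); phase: φ = 76.7°.

|H| = 0.2294 (-12.8 dB), φ = 76.7°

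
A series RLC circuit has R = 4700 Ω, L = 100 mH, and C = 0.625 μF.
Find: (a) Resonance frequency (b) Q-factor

Step 1 — Resonance condition Im(Z)=0 gives ω₀ = 1/√(LC).
Step 2 — ω₀ = 1/√(0.1·6.25e-07) = 4000 rad/s.
Step 3 — f₀ = ω₀/(2π) = 636.6 Hz.
Step 4 — Series Q: Q = ω₀L/R = 4000·0.1/4700 = 0.08511.

(a) f₀ = 636.6 Hz  (b) Q = 0.08511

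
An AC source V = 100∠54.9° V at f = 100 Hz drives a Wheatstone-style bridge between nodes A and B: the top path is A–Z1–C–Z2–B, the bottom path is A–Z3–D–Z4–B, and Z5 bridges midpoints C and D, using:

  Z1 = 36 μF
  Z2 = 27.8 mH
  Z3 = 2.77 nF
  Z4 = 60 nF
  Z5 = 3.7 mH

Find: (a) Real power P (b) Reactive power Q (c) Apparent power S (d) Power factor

Step 1 — Angular frequency: ω = 2π·f = 2π·100 = 628.3 rad/s.
Step 2 — Component impedances:
  Z1: Z = 1/(jωC) = -j/(ω·C) = 0 - j44.21 Ω
  Z2: Z = jωL = j·628.3·0.0278 = 0 + j17.47 Ω
  Z3: Z = 1/(jωC) = -j/(ω·C) = 0 - j5.746e+05 Ω
  Z4: Z = 1/(jωC) = -j/(ω·C) = 0 - j2.653e+04 Ω
  Z5: Z = jωL = j·628.3·0.0037 = 0 + j2.325 Ω
Step 3 — Bridge requires nodal analysis (the Z5 bridge couples midpoints C and D, so the two paths cannot be reduced to a simple series/parallel combination). Setting node B to ground and injecting 1 A at node A, the 3-node admittance system at A, C, D solves to V_A = Z_AB = 0 - j26.73 Ω = 26.73∠-90.0° Ω.
Step 4 — Source phasor: V = 100∠54.9° V = 57.5 + j81.81 V.
Step 5 — Current: I = V / Z = -3.061 + j2.151 A = 3.741∠144.9° A.
Step 6 — Complex power: S = V·I* = 0 - j374.1 VA.
Step 7 — Real power: P = Re(S) = 0 W.
Step 8 — Reactive power: Q = Im(S) = -374.1 VAR.
Step 9 — Apparent power: |S| = 374.1 VA.
Step 10 — Power factor: PF = P/|S| = 0 (leading).

(a) P = 0 W  (b) Q = -374.1 VAR  (c) S = 374.1 VA  (d) PF = 0 (leading)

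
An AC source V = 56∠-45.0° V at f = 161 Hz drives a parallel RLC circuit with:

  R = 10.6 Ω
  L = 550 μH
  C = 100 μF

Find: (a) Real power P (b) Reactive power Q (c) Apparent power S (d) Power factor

Step 1 — Angular frequency: ω = 2π·f = 2π·161 = 1012 rad/s.
Step 2 — Component impedances:
  R: Z = R = 10.6 Ω
  L: Z = jωL = j·1012·0.00055 = 0 + j0.5564 Ω
  C: Z = 1/(jωC) = -j/(ω·C) = 0 - j9.885 Ω
Step 3 — Parallel combination: 1/Z_total = 1/R + 1/L + 1/C; Z_total = 0.03269 + j0.5877 Ω = 0.5886∠86.8° Ω.
Step 4 — Source phasor: V = 56∠-45.0° V = 39.6 - j39.6 V.
Step 5 — Current: I = V / Z = -63.43 - j70.9 A = 95.13∠-131.8° A.
Step 6 — Complex power: S = V·I* = 295.8 + j5319 VA.
Step 7 — Real power: P = Re(S) = 295.8 W.
Step 8 — Reactive power: Q = Im(S) = 5319 VAR.
Step 9 — Apparent power: |S| = 5327 VA.
Step 10 — Power factor: PF = P/|S| = 0.05553 (lagging).

(a) P = 295.8 W  (b) Q = 5319 VAR  (c) S = 5327 VA  (d) PF = 0.05553 (lagging)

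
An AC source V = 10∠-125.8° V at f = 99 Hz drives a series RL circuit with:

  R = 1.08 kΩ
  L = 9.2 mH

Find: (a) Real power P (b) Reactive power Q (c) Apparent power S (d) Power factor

Step 1 — Angular frequency: ω = 2π·f = 2π·99 = 622 rad/s.
Step 2 — Component impedances:
  R: Z = R = 1080 Ω
  L: Z = jωL = j·622·0.0092 = 0 + j5.723 Ω
Step 3 — Series combination: Z_total = R + L = 1080 + j5.723 Ω = 1080∠0.3° Ω.
Step 4 — Source phasor: V = 10∠-125.8° V = -5.85 - j8.111 V.
Step 5 — Current: I = V / Z = -0.005456 - j0.007481 A = 0.009259∠-126.1° A.
Step 6 — Complex power: S = V·I* = 0.09259 + j0.0004906 VA.
Step 7 — Real power: P = Re(S) = 0.09259 W.
Step 8 — Reactive power: Q = Im(S) = 0.0004906 VAR.
Step 9 — Apparent power: |S| = 0.09259 VA.
Step 10 — Power factor: PF = P/|S| = 1 (lagging).

(a) P = 0.09259 W  (b) Q = 0.0004906 VAR  (c) S = 0.09259 VA  (d) PF = 1 (lagging)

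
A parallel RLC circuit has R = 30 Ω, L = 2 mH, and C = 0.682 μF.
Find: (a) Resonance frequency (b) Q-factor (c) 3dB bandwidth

Step 1 — Resonance: ω₀ = 1/√(LC) = 1/√(0.002·6.82e-07) = 2.708e+04 rad/s.
Step 2 — f₀ = ω₀/(2π) = 4309 Hz.
Step 3 — Parallel Q: Q = R/(ω₀L) = 30/(2.708e+04·0.002) = 0.554.
Step 4 — Bandwidth: Δω = ω₀/Q = 4.888e+04 rad/s; BW = Δω/(2π) = 7779 Hz.

(a) f₀ = 4309 Hz  (b) Q = 0.554  (c) BW = 7779 Hz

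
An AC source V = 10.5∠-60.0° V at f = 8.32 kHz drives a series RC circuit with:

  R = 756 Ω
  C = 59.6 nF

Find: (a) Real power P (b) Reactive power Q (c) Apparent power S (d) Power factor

Step 1 — Angular frequency: ω = 2π·f = 2π·8320 = 5.228e+04 rad/s.
Step 2 — Component impedances:
  R: Z = R = 756 Ω
  C: Z = 1/(jωC) = -j/(ω·C) = 0 - j321 Ω
Step 3 — Series combination: Z_total = R + C = 756 - j321 Ω = 821.3∠-23.0° Ω.
Step 4 — Source phasor: V = 10.5∠-60.0° V = 5.25 - j9.093 V.
Step 5 — Current: I = V / Z = 0.01021 - j0.007693 A = 0.01278∠-37.0° A.
Step 6 — Complex power: S = V·I* = 0.1236 - j0.05246 VA.
Step 7 — Real power: P = Re(S) = 0.1236 W.
Step 8 — Reactive power: Q = Im(S) = -0.05246 VAR.
Step 9 — Apparent power: |S| = 0.1342 VA.
Step 10 — Power factor: PF = P/|S| = 0.9205 (leading).

(a) P = 0.1236 W  (b) Q = -0.05246 VAR  (c) S = 0.1342 VA  (d) PF = 0.9205 (leading)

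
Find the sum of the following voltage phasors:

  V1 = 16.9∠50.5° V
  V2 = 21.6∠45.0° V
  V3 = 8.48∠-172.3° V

Step 1 — Convert each phasor to rectangular form:
  V1 = 16.9·(cos(50.5°) + j·sin(50.5°)) = 10.75 + j13.04 V
  V2 = 21.6·(cos(45.0°) + j·sin(45.0°)) = 15.27 + j15.27 V
  V3 = 8.48·(cos(-172.3°) + j·sin(-172.3°)) = -8.404 - j1.136 V
Step 2 — Sum components: V_total = 17.62 + j27.18 V.
Step 3 — Convert to polar: |V_total| = 32.39 V, ∠V_total = 57.0°.

V_total = 32.39∠57.0° V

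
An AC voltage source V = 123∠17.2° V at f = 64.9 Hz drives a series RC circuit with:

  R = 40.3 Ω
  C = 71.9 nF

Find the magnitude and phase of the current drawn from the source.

Step 1 — Angular frequency: ω = 2π·f = 2π·64.9 = 407.8 rad/s.
Step 2 — Component impedances:
  R: Z = R = 40.3 Ω
  C: Z = 1/(jωC) = -j/(ω·C) = 0 - j3.411e+04 Ω
Step 3 — Series combination: Z_total = R + C = 40.3 - j3.411e+04 Ω = 3.411e+04∠-89.9° Ω.
Step 4 — Source phasor: V = 123∠17.2° V = 117.5 + j36.37 V.
Step 5 — Ohm's law: I = V / Z_total = (117.5 + j36.37) / (40.3 - j3.411e+04) = -0.001062 + j0.003446 A.
Step 6 — Convert to polar: |I| = 0.003606 A, ∠I = 107.1°.

I = 0.003606∠107.1° A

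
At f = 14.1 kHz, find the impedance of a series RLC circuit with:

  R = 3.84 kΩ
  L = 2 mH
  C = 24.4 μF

Step 1 — Angular frequency: ω = 2π·f = 2π·1.41e+04 = 8.859e+04 rad/s.
Step 2 — Component impedances:
  R: Z = R = 3840 Ω
  L: Z = jωL = j·8.859e+04·0.002 = 0 + j177.2 Ω
  C: Z = 1/(jωC) = -j/(ω·C) = 0 - j0.4626 Ω
Step 3 — Series combination: Z_total = R + L + C = 3840 + j176.7 Ω = 3844∠2.6° Ω.

Z = 3840 + j176.7 Ω = 3844∠2.6° Ω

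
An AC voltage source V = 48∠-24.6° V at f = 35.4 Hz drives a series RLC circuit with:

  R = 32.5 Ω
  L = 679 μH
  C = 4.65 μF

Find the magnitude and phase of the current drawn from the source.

Step 1 — Angular frequency: ω = 2π·f = 2π·35.4 = 222.4 rad/s.
Step 2 — Component impedances:
  R: Z = R = 32.5 Ω
  L: Z = jωL = j·222.4·0.000679 = 0 + j0.151 Ω
  C: Z = 1/(jωC) = -j/(ω·C) = 0 - j966.9 Ω
Step 3 — Series combination: Z_total = R + L + C = 32.5 - j966.7 Ω = 967.3∠-88.1° Ω.
Step 4 — Source phasor: V = 48∠-24.6° V = 43.64 - j19.98 V.
Step 5 — Ohm's law: I = V / Z_total = (43.64 - j19.98) / (32.5 - j966.7) = 0.02216 + j0.0444 A.
Step 6 — Convert to polar: |I| = 0.04962 A, ∠I = 63.5°.

I = 0.04962∠63.5° A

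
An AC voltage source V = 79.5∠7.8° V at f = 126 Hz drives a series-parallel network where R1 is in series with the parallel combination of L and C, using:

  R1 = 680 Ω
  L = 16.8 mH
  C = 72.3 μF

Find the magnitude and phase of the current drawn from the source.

Step 1 — Angular frequency: ω = 2π·f = 2π·126 = 791.7 rad/s.
Step 2 — Component impedances:
  R1: Z = R = 680 Ω
  L: Z = jωL = j·791.7·0.0168 = 0 + j13.3 Ω
  C: Z = 1/(jωC) = -j/(ω·C) = 0 - j17.47 Ω
Step 3 — Parallel branch: L || C = 1/(1/L + 1/C) = 0 + j55.72 Ω.
Step 4 — Series with R1: Z_total = R1 + (L || C) = 680 + j55.72 Ω = 682.3∠4.7° Ω.
Step 5 — Source phasor: V = 79.5∠7.8° V = 78.76 + j10.79 V.
Step 6 — Ohm's law: I = V / Z_total = (78.76 + j10.79) / (680 + j55.72) = 0.1163 + j0.006334 A.
Step 7 — Convert to polar: |I| = 0.1165 A, ∠I = 3.1°.

I = 0.1165∠3.1° A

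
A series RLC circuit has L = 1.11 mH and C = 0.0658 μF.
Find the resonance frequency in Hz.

Step 1 — Resonance condition Im(Z)=0 gives ω₀ = 1/√(LC).
Step 2 — ω₀ = 1/√(0.00111·6.58e-08) = 1.17e+05 rad/s.
Step 3 — f₀ = ω₀/(2π) = 1.862e+04 Hz.

f₀ = 1.862e+04 Hz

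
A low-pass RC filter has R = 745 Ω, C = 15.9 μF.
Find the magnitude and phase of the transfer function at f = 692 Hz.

Step 1 — Angular frequency: ω = 2π·692 = 4348 rad/s.
Step 2 — Transfer function: H(jω) = 1/(1 + jωRC).
Step 3 — Denominator: 1 + jωRC = 1 + j·4348·745·1.59e-05 = 1 + j51.5.
Step 4 — H = 0.0003768 - j0.01941.
Step 5 — Magnitude: |H| = 0.01941 (-34.2 dB); phase: φ = -88.9°.

|H| = 0.01941 (-34.2 dB), φ = -88.9°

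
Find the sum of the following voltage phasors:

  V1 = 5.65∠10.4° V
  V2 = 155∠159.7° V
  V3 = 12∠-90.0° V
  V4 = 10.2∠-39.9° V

Step 1 — Convert each phasor to rectangular form:
  V1 = 5.65·(cos(10.4°) + j·sin(10.4°)) = 5.557 + j1.02 V
  V2 = 155·(cos(159.7°) + j·sin(159.7°)) = -145.4 + j53.78 V
  V3 = 12·(cos(-90.0°) + j·sin(-90.0°)) = 0 - j12 V
  V4 = 10.2·(cos(-39.9°) + j·sin(-39.9°)) = 7.825 - j6.543 V
Step 2 — Sum components: V_total = -132 + j36.25 V.
Step 3 — Convert to polar: |V_total| = 136.9 V, ∠V_total = 164.6°.

V_total = 136.9∠164.6° V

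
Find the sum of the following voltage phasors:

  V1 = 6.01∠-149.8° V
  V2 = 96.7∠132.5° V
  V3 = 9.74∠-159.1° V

Step 1 — Convert each phasor to rectangular form:
  V1 = 6.01·(cos(-149.8°) + j·sin(-149.8°)) = -5.194 - j3.023 V
  V2 = 96.7·(cos(132.5°) + j·sin(132.5°)) = -65.33 + j71.29 V
  V3 = 9.74·(cos(-159.1°) + j·sin(-159.1°)) = -9.099 - j3.475 V
Step 2 — Sum components: V_total = -79.62 + j64.8 V.
Step 3 — Convert to polar: |V_total| = 102.7 V, ∠V_total = 140.9°.

V_total = 102.7∠140.9° V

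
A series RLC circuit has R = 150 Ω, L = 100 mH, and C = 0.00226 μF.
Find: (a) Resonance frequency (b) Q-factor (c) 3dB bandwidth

Step 1 — Resonance: ω₀ = 1/√(LC) = 1/√(0.1·2.26e-09) = 6.652e+04 rad/s.
Step 2 — f₀ = ω₀/(2π) = 1.059e+04 Hz.
Step 3 — Series Q: Q = ω₀L/R = 6.652e+04·0.1/150 = 44.35.
Step 4 — Bandwidth: Δω = ω₀/Q = 1500 rad/s; BW = Δω/(2π) = 238.7 Hz.

(a) f₀ = 1.059e+04 Hz  (b) Q = 44.35  (c) BW = 238.7 Hz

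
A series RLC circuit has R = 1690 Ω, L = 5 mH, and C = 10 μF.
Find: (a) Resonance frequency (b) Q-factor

Step 1 — Resonance condition Im(Z)=0 gives ω₀ = 1/√(LC).
Step 2 — ω₀ = 1/√(0.005·1e-05) = 4472 rad/s.
Step 3 — f₀ = ω₀/(2π) = 711.8 Hz.
Step 4 — Series Q: Q = ω₀L/R = 4472·0.005/1690 = 0.01323.

(a) f₀ = 711.8 Hz  (b) Q = 0.01323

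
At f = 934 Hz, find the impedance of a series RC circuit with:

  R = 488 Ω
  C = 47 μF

Step 1 — Angular frequency: ω = 2π·f = 2π·934 = 5868 rad/s.
Step 2 — Component impedances:
  R: Z = R = 488 Ω
  C: Z = 1/(jωC) = -j/(ω·C) = 0 - j3.626 Ω
Step 3 — Series combination: Z_total = R + C = 488 - j3.626 Ω = 488∠-0.4° Ω.

Z = 488 - j3.626 Ω = 488∠-0.4° Ω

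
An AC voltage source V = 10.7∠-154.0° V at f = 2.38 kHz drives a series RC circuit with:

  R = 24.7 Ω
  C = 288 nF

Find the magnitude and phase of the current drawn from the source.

Step 1 — Angular frequency: ω = 2π·f = 2π·2380 = 1.495e+04 rad/s.
Step 2 — Component impedances:
  R: Z = R = 24.7 Ω
  C: Z = 1/(jωC) = -j/(ω·C) = 0 - j232.2 Ω
Step 3 — Series combination: Z_total = R + C = 24.7 - j232.2 Ω = 233.5∠-83.9° Ω.
Step 4 — Source phasor: V = 10.7∠-154.0° V = -9.617 - j4.691 V.
Step 5 — Ohm's law: I = V / Z_total = (-9.617 - j4.691) / (24.7 - j232.2) = 0.01562 - j0.04308 A.
Step 6 — Convert to polar: |I| = 0.04582 A, ∠I = -70.1°.

I = 0.04582∠-70.1° A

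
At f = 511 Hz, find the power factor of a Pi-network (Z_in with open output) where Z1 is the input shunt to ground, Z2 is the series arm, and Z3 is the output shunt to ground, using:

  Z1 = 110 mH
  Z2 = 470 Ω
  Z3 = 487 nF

Step 1 — Angular frequency: ω = 2π·f = 2π·511 = 3211 rad/s.
Step 2 — Component impedances:
  Z1: Z = jωL = j·3211·0.11 = 0 + j353.2 Ω
  Z2: Z = R = 470 Ω
  Z3: Z = 1/(jωC) = -j/(ω·C) = 0 - j639.5 Ω
Step 3 — With open output, the series arm Z2 and the output shunt Z3 appear in series to ground: Z2 + Z3 = 470 - j639.5 Ω.
Step 4 — Parallel with input shunt Z1: Z_in = Z1 || (Z2 + Z3) = 193.5 + j471.1 Ω = 509.3∠67.7° Ω.
Step 5 — Power factor: PF = cos(φ) = Re(Z)/|Z| = 193.54/509.31 = 0.38.
Step 6 — Type: Im(Z) = 471.1 ⇒ lagging (phase φ = 67.7°).

PF = 0.38 (lagging, φ = 67.7°)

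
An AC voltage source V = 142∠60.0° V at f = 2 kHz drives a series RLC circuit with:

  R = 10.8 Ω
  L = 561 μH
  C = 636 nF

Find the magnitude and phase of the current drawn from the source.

Step 1 — Angular frequency: ω = 2π·f = 2π·2000 = 1.257e+04 rad/s.
Step 2 — Component impedances:
  R: Z = R = 10.8 Ω
  L: Z = jωL = j·1.257e+04·0.000561 = 0 + j7.05 Ω
  C: Z = 1/(jωC) = -j/(ω·C) = 0 - j125.1 Ω
Step 3 — Series combination: Z_total = R + L + C = 10.8 - j118.1 Ω = 118.6∠-84.8° Ω.
Step 4 — Source phasor: V = 142∠60.0° V = 71 + j123 V.
Step 5 — Ohm's law: I = V / Z_total = (71 + j123) / (10.8 - j118.1) = -0.9783 + j0.6908 A.
Step 6 — Convert to polar: |I| = 1.198 A, ∠I = 144.8°.

I = 1.198∠144.8° A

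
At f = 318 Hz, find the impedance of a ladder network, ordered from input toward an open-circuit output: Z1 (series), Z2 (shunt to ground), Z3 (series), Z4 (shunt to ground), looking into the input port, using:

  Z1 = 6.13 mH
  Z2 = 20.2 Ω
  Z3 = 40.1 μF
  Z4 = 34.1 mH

Step 1 — Angular frequency: ω = 2π·f = 2π·318 = 1998 rad/s.
Step 2 — Component impedances:
  Z1: Z = jωL = j·1998·0.00613 = 0 + j12.25 Ω
  Z2: Z = R = 20.2 Ω
  Z3: Z = 1/(jωC) = -j/(ω·C) = 0 - j12.48 Ω
  Z4: Z = jωL = j·1998·0.0341 = 0 + j68.13 Ω
Step 3 — Ladder network (open output): work backward from the far end, alternating series and parallel combinations. Z_in = 17.85 + j18.73 Ω = 25.87∠46.4° Ω.

Z = 17.85 + j18.73 Ω = 25.87∠46.4° Ω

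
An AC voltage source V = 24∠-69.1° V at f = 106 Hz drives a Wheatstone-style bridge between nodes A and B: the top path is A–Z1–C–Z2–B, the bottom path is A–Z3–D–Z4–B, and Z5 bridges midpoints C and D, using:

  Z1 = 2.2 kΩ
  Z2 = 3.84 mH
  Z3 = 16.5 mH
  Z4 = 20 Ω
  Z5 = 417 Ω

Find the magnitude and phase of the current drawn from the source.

Step 1 — Angular frequency: ω = 2π·f = 2π·106 = 666 rad/s.
Step 2 — Component impedances:
  Z1: Z = R = 2200 Ω
  Z2: Z = jωL = j·666·0.00384 = 0 + j2.558 Ω
  Z3: Z = jωL = j·666·0.0165 = 0 + j10.99 Ω
  Z4: Z = R = 20 Ω
  Z5: Z = R = 417 Ω
Step 3 — Bridge requires nodal analysis (the Z5 bridge couples midpoints C and D, so the two paths cannot be reduced to a simple series/parallel combination). Setting node B to ground and injecting 1 A at node A, the 3-node admittance system at A, C, D solves to V_A = Z_AB = 18.97 + j10.81 Ω = 21.84∠29.7° Ω.
Step 4 — Source phasor: V = 24∠-69.1° V = 8.562 - j22.42 V.
Step 5 — Ohm's law: I = V / Z_total = (8.562 - j22.42) / (18.97 + j10.81) = -0.1676 - j1.086 A.
Step 6 — Convert to polar: |I| = 1.099 A, ∠I = -98.8°.

I = 1.099∠-98.8° A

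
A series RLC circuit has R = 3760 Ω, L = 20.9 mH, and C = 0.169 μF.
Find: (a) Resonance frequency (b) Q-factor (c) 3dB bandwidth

Step 1 — Resonance condition Im(Z)=0 gives ω₀ = 1/√(LC).
Step 2 — ω₀ = 1/√(0.0209·1.69e-07) = 1.683e+04 rad/s.
Step 3 — f₀ = ω₀/(2π) = 2678 Hz.
Step 4 — Series Q: Q = ω₀L/R = 1.683e+04·0.0209/3760 = 0.09353.
Step 5 — 3dB bandwidth: Δω = ω₀/Q = 1.799e+05 rad/s; BW = Δω/(2π) = 2.863e+04 Hz.

(a) f₀ = 2678 Hz  (b) Q = 0.09353  (c) BW = 2.863e+04 Hz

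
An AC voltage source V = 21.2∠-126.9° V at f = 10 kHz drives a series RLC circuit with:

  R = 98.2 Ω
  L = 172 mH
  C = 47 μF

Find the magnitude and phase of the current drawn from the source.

Step 1 — Angular frequency: ω = 2π·f = 2π·1e+04 = 6.283e+04 rad/s.
Step 2 — Component impedances:
  R: Z = R = 98.2 Ω
  L: Z = jωL = j·6.283e+04·0.172 = 0 + j1.081e+04 Ω
  C: Z = 1/(jωC) = -j/(ω·C) = 0 - j0.3386 Ω
Step 3 — Series combination: Z_total = R + L + C = 98.2 + j1.081e+04 Ω = 1.081e+04∠89.5° Ω.
Step 4 — Source phasor: V = 21.2∠-126.9° V = -12.73 - j16.95 V.
Step 5 — Ohm's law: I = V / Z_total = (-12.73 - j16.95) / (98.2 + j1.081e+04) = -0.001579 + j0.001164 A.
Step 6 — Convert to polar: |I| = 0.001962 A, ∠I = 143.6°.

I = 0.001962∠143.6° A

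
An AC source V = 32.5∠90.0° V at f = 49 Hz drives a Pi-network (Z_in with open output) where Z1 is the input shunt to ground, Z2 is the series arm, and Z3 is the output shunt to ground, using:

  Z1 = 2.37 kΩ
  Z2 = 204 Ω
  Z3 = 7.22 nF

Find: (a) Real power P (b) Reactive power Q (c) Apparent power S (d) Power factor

Step 1 — Angular frequency: ω = 2π·f = 2π·49 = 307.9 rad/s.
Step 2 — Component impedances:
  Z1: Z = R = 2370 Ω
  Z2: Z = R = 204 Ω
  Z3: Z = 1/(jωC) = -j/(ω·C) = 0 - j4.499e+05 Ω
Step 3 — With open output, the series arm Z2 and the output shunt Z3 appear in series to ground: Z2 + Z3 = 204 - j4.499e+05 Ω.
Step 4 — Parallel with input shunt Z1: Z_in = Z1 || (Z2 + Z3) = 2370 - j12.49 Ω = 2370∠-0.3° Ω.
Step 5 — Source phasor: V = 32.5∠90.0° V = 0 + j32.5 V.
Step 6 — Current: I = V / Z = -7.224e-05 + j0.01371 A = 0.01371∠90.3° A.
Step 7 — Complex power: S = V·I* = 0.4457 - j0.002348 VA.
Step 8 — Real power: P = Re(S) = 0.4457 W.
Step 9 — Reactive power: Q = Im(S) = -0.002348 VAR.
Step 10 — Apparent power: |S| = 0.4457 VA.
Step 11 — Power factor: PF = P/|S| = 1 (leading).

(a) P = 0.4457 W  (b) Q = -0.002348 VAR  (c) S = 0.4457 VA  (d) PF = 1 (leading)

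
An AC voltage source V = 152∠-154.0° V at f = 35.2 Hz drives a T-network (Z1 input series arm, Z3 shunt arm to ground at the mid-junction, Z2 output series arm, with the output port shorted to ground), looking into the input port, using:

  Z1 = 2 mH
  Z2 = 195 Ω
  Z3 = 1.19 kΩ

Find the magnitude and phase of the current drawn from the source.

Step 1 — Angular frequency: ω = 2π·f = 2π·35.2 = 221.2 rad/s.
Step 2 — Component impedances:
  Z1: Z = jωL = j·221.2·0.002 = 0 + j0.4423 Ω
  Z2: Z = R = 195 Ω
  Z3: Z = R = 1190 Ω
Step 3 — With the output port shorted to ground, the output series arm Z2 runs from the junction to ground; the shunt arm Z3 also runs from the junction to ground. They appear in parallel: Z3 || Z2 = 167.5 Ω.
Step 4 — Series with input arm Z1: Z_in = Z1 + (Z3 || Z2) = 167.5 + j0.4423 Ω = 167.5∠0.2° Ω.
Step 5 — Source phasor: V = 152∠-154.0° V = -136.6 - j66.63 V.
Step 6 — Ohm's law: I = V / Z_total = (-136.6 - j66.63) / (167.5 + j0.4423) = -0.8164 - j0.3955 A.
Step 7 — Convert to polar: |I| = 0.9072 A, ∠I = -154.2°.

I = 0.9072∠-154.2° A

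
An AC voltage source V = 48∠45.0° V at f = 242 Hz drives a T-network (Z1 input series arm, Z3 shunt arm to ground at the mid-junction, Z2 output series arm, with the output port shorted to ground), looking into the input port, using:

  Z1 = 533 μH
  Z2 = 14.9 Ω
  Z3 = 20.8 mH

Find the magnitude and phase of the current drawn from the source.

Step 1 — Angular frequency: ω = 2π·f = 2π·242 = 1521 rad/s.
Step 2 — Component impedances:
  Z1: Z = jωL = j·1521·0.000533 = 0 + j0.8104 Ω
  Z2: Z = R = 14.9 Ω
  Z3: Z = jωL = j·1521·0.0208 = 0 + j31.63 Ω
Step 3 — With the output port shorted to ground, the output series arm Z2 runs from the junction to ground; the shunt arm Z3 also runs from the junction to ground. They appear in parallel: Z3 || Z2 = 12.19 + j5.745 Ω.
Step 4 — Series with input arm Z1: Z_in = Z1 + (Z3 || Z2) = 12.19 + j6.555 Ω = 13.84∠28.3° Ω.
Step 5 — Source phasor: V = 48∠45.0° V = 33.94 + j33.94 V.
Step 6 — Ohm's law: I = V / Z_total = (33.94 + j33.94) / (12.19 + j6.555) = 3.32 + j0.9986 A.
Step 7 — Convert to polar: |I| = 3.467 A, ∠I = 16.7°.

I = 3.467∠16.7° A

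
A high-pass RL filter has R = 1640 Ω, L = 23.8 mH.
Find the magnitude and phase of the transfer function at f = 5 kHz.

Step 1 — Angular frequency: ω = 2π·5000 = 3.142e+04 rad/s.
Step 2 — Transfer function: H(jω) = jωL/(R + jωL).
Step 3 — Numerator jωL = j·747.7; denominator R + jωL = 1640 + j747.7.
Step 4 — H = 0.1721 + j0.3775.
Step 5 — Magnitude: |H| = 0.4148 (-7.6 dB); phase: φ = 65.5°.

|H| = 0.4148 (-7.6 dB), φ = 65.5°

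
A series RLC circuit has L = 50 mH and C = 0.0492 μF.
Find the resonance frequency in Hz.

Step 1 — Resonance condition Im(Z)=0 gives ω₀ = 1/√(LC).
Step 2 — ω₀ = 1/√(0.05·4.92e-08) = 2.016e+04 rad/s.
Step 3 — f₀ = ω₀/(2π) = 3209 Hz.

f₀ = 3209 Hz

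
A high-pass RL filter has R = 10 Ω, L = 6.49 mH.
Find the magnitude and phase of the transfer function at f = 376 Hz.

Step 1 — Angular frequency: ω = 2π·376 = 2362 rad/s.
Step 2 — Transfer function: H(jω) = jωL/(R + jωL).
Step 3 — Numerator jωL = j·15.33; denominator R + jωL = 10 + j15.33.
Step 4 — H = 0.7016 + j0.4576.
Step 5 — Magnitude: |H| = 0.8376 (-1.5 dB); phase: φ = 33.1°.

|H| = 0.8376 (-1.5 dB), φ = 33.1°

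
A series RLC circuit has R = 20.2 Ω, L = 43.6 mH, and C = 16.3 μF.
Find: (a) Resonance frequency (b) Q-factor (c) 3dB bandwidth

Step 1 — Resonance: ω₀ = 1/√(LC) = 1/√(0.0436·1.63e-05) = 1186 rad/s.
Step 2 — f₀ = ω₀/(2π) = 188.8 Hz.
Step 3 — Series Q: Q = ω₀L/R = 1186·0.0436/20.2 = 2.56.
Step 4 — Bandwidth: Δω = ω₀/Q = 463.3 rad/s; BW = Δω/(2π) = 73.74 Hz.

(a) f₀ = 188.8 Hz  (b) Q = 2.56  (c) BW = 73.74 Hz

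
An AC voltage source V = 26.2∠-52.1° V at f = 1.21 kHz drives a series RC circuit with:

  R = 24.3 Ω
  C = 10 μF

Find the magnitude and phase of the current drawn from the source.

Step 1 — Angular frequency: ω = 2π·f = 2π·1210 = 7603 rad/s.
Step 2 — Component impedances:
  R: Z = R = 24.3 Ω
  C: Z = 1/(jωC) = -j/(ω·C) = 0 - j13.15 Ω
Step 3 — Series combination: Z_total = R + C = 24.3 - j13.15 Ω = 27.63∠-28.4° Ω.
Step 4 — Source phasor: V = 26.2∠-52.1° V = 16.09 - j20.67 V.
Step 5 — Ohm's law: I = V / Z_total = (16.09 - j20.67) / (24.3 - j13.15) = 0.8684 - j0.3807 A.
Step 6 — Convert to polar: |I| = 0.9482 A, ∠I = -23.7°.

I = 0.9482∠-23.7° A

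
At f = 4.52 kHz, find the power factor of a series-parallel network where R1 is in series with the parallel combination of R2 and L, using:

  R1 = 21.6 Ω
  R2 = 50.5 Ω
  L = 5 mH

Step 1 — Angular frequency: ω = 2π·f = 2π·4520 = 2.84e+04 rad/s.
Step 2 — Component impedances:
  R1: Z = R = 21.6 Ω
  R2: Z = R = 50.5 Ω
  L: Z = jωL = j·2.84e+04·0.005 = 0 + j142 Ω
Step 3 — Parallel branch: R2 || L = 1/(1/R2 + 1/L) = 44.83 + j15.94 Ω.
Step 4 — Series with R1: Z_total = R1 + (R2 || L) = 66.43 + j15.94 Ω = 68.32∠13.5° Ω.
Step 5 — Power factor: PF = cos(φ) = Re(Z)/|Z| = 66.43/68.316 = 0.9724.
Step 6 — Type: Im(Z) = 15.94 ⇒ lagging (phase φ = 13.5°).

PF = 0.9724 (lagging, φ = 13.5°)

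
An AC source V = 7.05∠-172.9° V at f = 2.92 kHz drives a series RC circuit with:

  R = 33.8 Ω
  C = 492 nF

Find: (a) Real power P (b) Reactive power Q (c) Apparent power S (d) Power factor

Step 1 — Angular frequency: ω = 2π·f = 2π·2920 = 1.835e+04 rad/s.
Step 2 — Component impedances:
  R: Z = R = 33.8 Ω
  C: Z = 1/(jωC) = -j/(ω·C) = 0 - j110.8 Ω
Step 3 — Series combination: Z_total = R + C = 33.8 - j110.8 Ω = 115.8∠-73.0° Ω.
Step 4 — Source phasor: V = 7.05∠-172.9° V = -6.996 - j0.8714 V.
Step 5 — Current: I = V / Z = -0.01043 - j0.05997 A = 0.06087∠-99.9° A.
Step 6 — Complex power: S = V·I* = 0.1252 - j0.4104 VA.
Step 7 — Real power: P = Re(S) = 0.1252 W.
Step 8 — Reactive power: Q = Im(S) = -0.4104 VAR.
Step 9 — Apparent power: |S| = 0.4291 VA.
Step 10 — Power factor: PF = P/|S| = 0.2918 (leading).

(a) P = 0.1252 W  (b) Q = -0.4104 VAR  (c) S = 0.4291 VA  (d) PF = 0.2918 (leading)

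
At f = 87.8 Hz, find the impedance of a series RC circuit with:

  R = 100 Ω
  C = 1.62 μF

Step 1 — Angular frequency: ω = 2π·f = 2π·87.8 = 551.7 rad/s.
Step 2 — Component impedances:
  R: Z = R = 100 Ω
  C: Z = 1/(jωC) = -j/(ω·C) = 0 - j1119 Ω
Step 3 — Series combination: Z_total = R + C = 100 - j1119 Ω = 1123∠-84.9° Ω.

Z = 100 - j1119 Ω = 1123∠-84.9° Ω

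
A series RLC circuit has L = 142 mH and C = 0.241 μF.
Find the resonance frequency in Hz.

Step 1 — Resonance condition Im(Z)=0 gives ω₀ = 1/√(LC).
Step 2 — ω₀ = 1/√(0.142·2.41e-07) = 5406 rad/s.
Step 3 — f₀ = ω₀/(2π) = 860.3 Hz.

f₀ = 860.3 Hz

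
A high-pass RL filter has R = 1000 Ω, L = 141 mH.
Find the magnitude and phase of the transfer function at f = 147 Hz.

Step 1 — Angular frequency: ω = 2π·147 = 923.6 rad/s.
Step 2 — Transfer function: H(jω) = jωL/(R + jωL).
Step 3 — Numerator jωL = j·130.2; denominator R + jωL = 1000 + j130.2.
Step 4 — H = 0.01668 + j0.1281.
Step 5 — Magnitude: |H| = 0.1291 (-17.8 dB); phase: φ = 82.6°.

|H| = 0.1291 (-17.8 dB), φ = 82.6°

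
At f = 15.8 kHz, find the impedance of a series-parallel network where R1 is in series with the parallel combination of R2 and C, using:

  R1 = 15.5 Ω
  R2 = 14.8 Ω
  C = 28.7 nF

Step 1 — Angular frequency: ω = 2π·f = 2π·1.58e+04 = 9.927e+04 rad/s.
Step 2 — Component impedances:
  R1: Z = R = 15.5 Ω
  R2: Z = R = 14.8 Ω
  C: Z = 1/(jωC) = -j/(ω·C) = 0 - j351 Ω
Step 3 — Parallel branch: R2 || C = 1/(1/R2 + 1/C) = 14.77 - j0.623 Ω.
Step 4 — Series with R1: Z_total = R1 + (R2 || C) = 30.27 - j0.623 Ω = 30.28∠-1.2° Ω.

Z = 30.27 - j0.623 Ω = 30.28∠-1.2° Ω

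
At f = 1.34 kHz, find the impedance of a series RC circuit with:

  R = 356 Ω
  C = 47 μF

Step 1 — Angular frequency: ω = 2π·f = 2π·1340 = 8419 rad/s.
Step 2 — Component impedances:
  R: Z = R = 356 Ω
  C: Z = 1/(jωC) = -j/(ω·C) = 0 - j2.527 Ω
Step 3 — Series combination: Z_total = R + C = 356 - j2.527 Ω = 356∠-0.4° Ω.

Z = 356 - j2.527 Ω = 356∠-0.4° Ω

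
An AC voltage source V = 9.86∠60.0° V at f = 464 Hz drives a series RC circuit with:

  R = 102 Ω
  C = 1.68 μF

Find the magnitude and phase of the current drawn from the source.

Step 1 — Angular frequency: ω = 2π·f = 2π·464 = 2915 rad/s.
Step 2 — Component impedances:
  R: Z = R = 102 Ω
  C: Z = 1/(jωC) = -j/(ω·C) = 0 - j204.2 Ω
Step 3 — Series combination: Z_total = R + C = 102 - j204.2 Ω = 228.2∠-63.5° Ω.
Step 4 — Source phasor: V = 9.86∠60.0° V = 4.93 + j8.539 V.
Step 5 — Ohm's law: I = V / Z_total = (4.93 + j8.539) / (102 - j204.2) = -0.02382 + j0.03604 A.
Step 6 — Convert to polar: |I| = 0.0432 A, ∠I = 123.5°.

I = 0.0432∠123.5° A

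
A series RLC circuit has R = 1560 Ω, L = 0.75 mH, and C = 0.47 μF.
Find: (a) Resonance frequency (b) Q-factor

Step 1 — Resonance condition Im(Z)=0 gives ω₀ = 1/√(LC).
Step 2 — ω₀ = 1/√(0.00075·4.7e-07) = 5.326e+04 rad/s.
Step 3 — f₀ = ω₀/(2π) = 8477 Hz.
Step 4 — Series Q: Q = ω₀L/R = 5.326e+04·0.00075/1560 = 0.02561.

(a) f₀ = 8477 Hz  (b) Q = 0.02561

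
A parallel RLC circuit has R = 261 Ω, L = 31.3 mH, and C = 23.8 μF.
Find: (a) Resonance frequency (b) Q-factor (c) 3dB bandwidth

Step 1 — Resonance: ω₀ = 1/√(LC) = 1/√(0.0313·2.38e-05) = 1159 rad/s.
Step 2 — f₀ = ω₀/(2π) = 184.4 Hz.
Step 3 — Parallel Q: Q = R/(ω₀L) = 261/(1159·0.0313) = 7.197.
Step 4 — Bandwidth: Δω = ω₀/Q = 161 rad/s; BW = Δω/(2π) = 25.62 Hz.

(a) f₀ = 184.4 Hz  (b) Q = 7.197  (c) BW = 25.62 Hz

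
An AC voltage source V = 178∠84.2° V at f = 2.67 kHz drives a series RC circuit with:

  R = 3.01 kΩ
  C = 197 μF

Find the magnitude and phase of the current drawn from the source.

Step 1 — Angular frequency: ω = 2π·f = 2π·2670 = 1.678e+04 rad/s.
Step 2 — Component impedances:
  R: Z = R = 3010 Ω
  C: Z = 1/(jωC) = -j/(ω·C) = 0 - j0.3026 Ω
Step 3 — Series combination: Z_total = R + C = 3010 - j0.3026 Ω = 3010∠-0.0° Ω.
Step 4 — Source phasor: V = 178∠84.2° V = 17.99 + j177.1 V.
Step 5 — Ohm's law: I = V / Z_total = (17.99 + j177.1) / (3010 - j0.3026) = 0.00597 + j0.05883 A.
Step 6 — Convert to polar: |I| = 0.05914 A, ∠I = 84.2°.

I = 0.05914∠84.2° A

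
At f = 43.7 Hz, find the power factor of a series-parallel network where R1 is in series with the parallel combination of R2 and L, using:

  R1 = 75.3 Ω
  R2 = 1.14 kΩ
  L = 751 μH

Step 1 — Angular frequency: ω = 2π·f = 2π·43.7 = 274.6 rad/s.
Step 2 — Component impedances:
  R1: Z = R = 75.3 Ω
  R2: Z = R = 1140 Ω
  L: Z = jωL = j·274.6·0.000751 = 0 + j0.2062 Ω
Step 3 — Parallel branch: R2 || L = 1/(1/R2 + 1/L) = 3.73e-05 + j0.2062 Ω.
Step 4 — Series with R1: Z_total = R1 + (R2 || L) = 75.3 + j0.2062 Ω = 75.3∠0.2° Ω.
Step 5 — Power factor: PF = cos(φ) = Re(Z)/|Z| = 75.3/75.3 = 1.
Step 6 — Type: Im(Z) = 0.2062 ⇒ lagging (phase φ = 0.2°).

PF = 1 (lagging, φ = 0.2°)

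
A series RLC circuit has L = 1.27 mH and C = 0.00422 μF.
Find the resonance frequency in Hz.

Step 1 — Resonance condition Im(Z)=0 gives ω₀ = 1/√(LC).
Step 2 — ω₀ = 1/√(0.00127·4.22e-09) = 4.32e+05 rad/s.
Step 3 — f₀ = ω₀/(2π) = 6.875e+04 Hz.

f₀ = 6.875e+04 Hz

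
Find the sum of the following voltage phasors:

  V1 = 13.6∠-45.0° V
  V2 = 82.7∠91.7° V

Step 1 — Convert each phasor to rectangular form:
  V1 = 13.6·(cos(-45.0°) + j·sin(-45.0°)) = 9.617 - j9.617 V
  V2 = 82.7·(cos(91.7°) + j·sin(91.7°)) = -2.453 + j82.66 V
Step 2 — Sum components: V_total = 7.163 + j73.05 V.
Step 3 — Convert to polar: |V_total| = 73.4 V, ∠V_total = 84.4°.

V_total = 73.4∠84.4° V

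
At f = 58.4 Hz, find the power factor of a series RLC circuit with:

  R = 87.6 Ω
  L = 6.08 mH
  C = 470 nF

Step 1 — Angular frequency: ω = 2π·f = 2π·58.4 = 366.9 rad/s.
Step 2 — Component impedances:
  R: Z = R = 87.6 Ω
  L: Z = jωL = j·366.9·0.00608 = 0 + j2.231 Ω
  C: Z = 1/(jωC) = -j/(ω·C) = 0 - j5798 Ω
Step 3 — Series combination: Z_total = R + L + C = 87.6 - j5796 Ω = 5797∠-89.1° Ω.
Step 4 — Power factor: PF = cos(φ) = Re(Z)/|Z| = 87.6/5797 = 0.01511.
Step 5 — Type: Im(Z) = -5796 ⇒ leading (phase φ = -89.1°).

PF = 0.01511 (leading, φ = -89.1°)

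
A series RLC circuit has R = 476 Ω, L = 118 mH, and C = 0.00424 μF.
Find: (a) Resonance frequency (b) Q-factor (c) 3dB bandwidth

Step 1 — Resonance condition Im(Z)=0 gives ω₀ = 1/√(LC).
Step 2 — ω₀ = 1/√(0.118·4.24e-09) = 4.471e+04 rad/s.
Step 3 — f₀ = ω₀/(2π) = 7115 Hz.
Step 4 — Series Q: Q = ω₀L/R = 4.471e+04·0.118/476 = 11.08.
Step 5 — 3dB bandwidth: Δω = ω₀/Q = 4034 rad/s; BW = Δω/(2π) = 642 Hz.

(a) f₀ = 7115 Hz  (b) Q = 11.08  (c) BW = 642 Hz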